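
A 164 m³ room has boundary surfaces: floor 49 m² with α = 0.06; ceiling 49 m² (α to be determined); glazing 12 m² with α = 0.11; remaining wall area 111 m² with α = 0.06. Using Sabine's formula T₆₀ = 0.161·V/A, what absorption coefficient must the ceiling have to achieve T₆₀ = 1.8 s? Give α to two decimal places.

From T₆₀ = 0.161·V/A, the target T₆₀ = 1.8 s needs A = 0.161·164/1.8 = 14.67 m².
Absorption from the other surfaces = 49·0.06 + 12·0.11 + 111·0.06 = 10.92 m², so the ceiling must supply 3.75 m² over 49 m².
α = 3.75/49 = 0.077.

0.08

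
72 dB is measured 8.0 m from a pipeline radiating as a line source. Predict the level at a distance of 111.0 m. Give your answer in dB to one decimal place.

For a line source, L₂ = L₁ − 10·log₁₀(r₂/r₁).
L₂ = 72 − 10·log₁₀(111.0/8.0) = 72 − 11.422 = 60.58 dB.

60.6 dB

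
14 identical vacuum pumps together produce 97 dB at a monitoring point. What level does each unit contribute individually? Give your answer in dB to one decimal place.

Dividing the total intensity by 14 lowers the level by 10·log₁₀ 14 = 11.461 dB: L₁ = 97 − 11.461.

85.5 dB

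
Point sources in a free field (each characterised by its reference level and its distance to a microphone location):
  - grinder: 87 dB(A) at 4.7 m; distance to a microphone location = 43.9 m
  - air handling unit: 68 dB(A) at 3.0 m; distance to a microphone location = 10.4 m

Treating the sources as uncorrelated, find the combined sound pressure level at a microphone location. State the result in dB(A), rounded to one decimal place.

Propagate each source to the receiver with L = L_ref − 20·log₁₀(r/r_ref), then add intensities.
grinder: 87 − 20·log₁₀(43.9/4.7) = 87 − 19.41 = 67.59 dB(A).
air handling unit: 68 − 20·log₁₀(10.4/3.0) = 68 − 10.80 = 57.20 dB(A).
Σ 10^(L/10) = 6.270e+06 → L_total = 10·log₁₀(6.270e+06) = 67.97 dB(A).

68.0 dB(A)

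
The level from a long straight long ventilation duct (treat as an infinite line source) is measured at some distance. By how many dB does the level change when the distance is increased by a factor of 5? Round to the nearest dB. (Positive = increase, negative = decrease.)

-7 dB

A line source loses 3 dB per doubling of distance; generally ΔL = −10·log₁₀(r₂/r₁).
ΔL = −10·log₁₀(5) = -6.99 dB.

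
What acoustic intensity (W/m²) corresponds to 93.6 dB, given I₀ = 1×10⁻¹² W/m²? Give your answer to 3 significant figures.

0.00229 W/m²

L = 10·log₁₀(I/I₀) ⇒ I = I₀·10^(L/10) = 10⁻¹² × 10^9.36.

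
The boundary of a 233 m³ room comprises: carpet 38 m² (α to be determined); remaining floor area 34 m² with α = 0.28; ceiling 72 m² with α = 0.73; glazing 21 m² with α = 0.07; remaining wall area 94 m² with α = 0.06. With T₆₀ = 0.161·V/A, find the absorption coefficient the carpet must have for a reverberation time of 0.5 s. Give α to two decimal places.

0.15

Required total absorption A = 0.161·233/0.5 = 75.03 m².
Absorption from the other surfaces = 34·0.28 + 72·0.73 + 21·0.07 + 94·0.06 = 69.19 m², so the carpet must supply 5.84 m² over 38 m².
α = 5.84/38 = 0.154.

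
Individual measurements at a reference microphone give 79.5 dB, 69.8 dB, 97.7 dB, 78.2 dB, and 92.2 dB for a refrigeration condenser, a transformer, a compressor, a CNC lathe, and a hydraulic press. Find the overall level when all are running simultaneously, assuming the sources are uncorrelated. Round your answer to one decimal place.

Incoherent sources combine by intensity addition: L_total = 10·log₁₀(Σ 10^(L_i/10)).
Σ 10^(L/10) = 10^(79.5/10) + 10^(69.8/10) + 10^(97.7/10) + 10^(78.2/10) + 10^(92.2/10) = 7.713e+09.
L_total = 10·log₁₀(7.713e+09) = 98.87 dB.

98.9 dB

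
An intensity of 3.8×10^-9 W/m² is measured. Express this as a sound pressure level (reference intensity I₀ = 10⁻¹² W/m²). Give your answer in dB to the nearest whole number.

36 dB

Dividing by I₀ shifts the exponent by 12: I/I₀ = 3.8×10^3.
L = 10·(0.5798 + 3) = 35.80 dB.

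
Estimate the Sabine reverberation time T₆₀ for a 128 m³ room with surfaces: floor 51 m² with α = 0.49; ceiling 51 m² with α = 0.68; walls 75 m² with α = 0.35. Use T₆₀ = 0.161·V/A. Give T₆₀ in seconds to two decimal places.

0.24 s

Total absorption A = 51·0.49 + 51·0.68 + 75·0.35 = 85.92 m² sabins.
T₆₀ = 0.161·V/A = 0.161·128/85.92 = 0.240 s.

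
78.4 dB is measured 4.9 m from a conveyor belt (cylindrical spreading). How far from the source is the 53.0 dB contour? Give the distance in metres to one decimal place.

Line-source spreading drops the level by 10·log₁₀(r₂/r₁); inverting, r₂/r₁ = 10^(ΔL/10).
r₂ = 4.9·10^((78.4−53.0)/10) = 4.9·10^(25.4/10) = 1699.01 m.

1699.0 m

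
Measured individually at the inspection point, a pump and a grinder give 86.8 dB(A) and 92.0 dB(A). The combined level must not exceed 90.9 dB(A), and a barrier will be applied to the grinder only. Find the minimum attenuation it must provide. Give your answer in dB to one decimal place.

3.2 dB

Everything except the grinder sums to 10^(86.8/10) = 4.786e+08 in linear terms, 86.80 dB(A).
The limit corresponds to 10^(90.9/10) = 1.230e+09; subtracting the fixed part leaves 7.516e+08 for the grinder, i.e. 88.76 dB(A).
So the grinder must be reduced from 92.0 to 88.76 dB(A): IL = 3.24 dB.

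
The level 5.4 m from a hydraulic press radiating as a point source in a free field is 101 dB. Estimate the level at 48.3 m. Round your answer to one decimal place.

Point-source attenuation: ΔL = 20·log₁₀(r₂/r₁) = 20·log₁₀(48.3/5.4) = 19.031 dB.
L₂ = 101 − 20·log₁₀(48.3/5.4) = 101 − 19.031 = 81.97 dB.

82.0 dB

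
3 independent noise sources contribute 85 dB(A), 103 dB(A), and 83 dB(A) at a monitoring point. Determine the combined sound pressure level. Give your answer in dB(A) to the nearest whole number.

For uncorrelated sources the intensities add, so convert each level to linear form, sum, and take 10·log₁₀ of the total.
Σ 10^(L/10) = 10^(85/10) + 10^(103/10) + 10^(83/10) = 2.047e+10.
L_total = 10·log₁₀(2.047e+10) = 103.11 dB(A).

103 dB(A)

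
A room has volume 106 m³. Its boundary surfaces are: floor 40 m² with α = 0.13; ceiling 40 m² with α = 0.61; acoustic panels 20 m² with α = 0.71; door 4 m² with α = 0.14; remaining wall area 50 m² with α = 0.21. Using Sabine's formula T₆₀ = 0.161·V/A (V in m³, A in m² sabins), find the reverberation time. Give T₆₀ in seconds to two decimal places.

Summing Sᵢαᵢ: 40·0.13 + 40·0.61 + 20·0.71 + 4·0.14 + 50·0.21 = 54.86 m².
T₆₀ = 0.161·V/A = 0.161·106/54.86 = 0.311 s.

0.31 s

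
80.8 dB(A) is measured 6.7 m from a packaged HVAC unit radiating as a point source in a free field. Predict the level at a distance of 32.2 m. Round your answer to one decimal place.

Spherical spreading from a point source gives a 20·log₁₀(r₂/r₁) drop.
L₂ = 80.8 − 20·log₁₀(32.2/6.7) = 80.8 − 13.636 = 67.16 dB(A).

67.2 dB(A)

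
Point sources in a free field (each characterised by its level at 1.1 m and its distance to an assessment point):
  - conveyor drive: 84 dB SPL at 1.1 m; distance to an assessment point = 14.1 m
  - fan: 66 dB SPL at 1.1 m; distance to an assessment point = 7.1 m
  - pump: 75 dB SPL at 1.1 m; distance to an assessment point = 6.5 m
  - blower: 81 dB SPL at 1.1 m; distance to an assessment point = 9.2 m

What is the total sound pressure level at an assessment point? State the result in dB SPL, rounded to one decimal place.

Propagate each source to the receiver with L = L_ref − 20·log₁₀(r/r_ref), then add intensities.
conveyor drive: 84 − 20·log₁₀(14.1/1.1) = 84 − 22.16 = 61.84 dB SPL.
fan: 66 − 20·log₁₀(7.1/1.1) = 66 − 16.20 = 49.80 dB SPL.
pump: 75 − 20·log₁₀(6.5/1.1) = 75 − 15.43 = 59.57 dB SPL.
blower: 81 − 20·log₁₀(9.2/1.1) = 81 − 18.45 = 62.55 dB SPL.
Σ 10^(L/10) = 4.330e+06 → L_total = 10·log₁₀(4.330e+06) = 66.36 dB SPL.

66.4 dB SPL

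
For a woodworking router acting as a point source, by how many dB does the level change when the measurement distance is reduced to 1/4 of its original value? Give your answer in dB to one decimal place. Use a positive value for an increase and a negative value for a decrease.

A point source loses 6 dB per doubling of distance; generally ΔL = −20·log₁₀(r₂/r₁).
ΔL = −20·log₁₀(0.25) = +12.04 dB.

+12.0 dB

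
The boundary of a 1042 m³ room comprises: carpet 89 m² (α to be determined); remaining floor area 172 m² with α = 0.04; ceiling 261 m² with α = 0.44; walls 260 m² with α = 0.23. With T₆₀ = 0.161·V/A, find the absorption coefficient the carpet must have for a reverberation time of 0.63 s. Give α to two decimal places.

0.95

A = 0.161·V/T₆₀ = 0.161·1042/0.63 = 266.29 m² sabins.
Absorption from the other surfaces = 172·0.04 + 261·0.44 + 260·0.23 = 181.52 m², so the carpet must supply 84.77 m² over 89 m².
α = 84.77/89 = 0.952.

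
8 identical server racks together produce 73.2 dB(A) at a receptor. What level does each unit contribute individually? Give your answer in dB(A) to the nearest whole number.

64 dB(A)

Dividing the total intensity by 8 lowers the level by 10·log₁₀ 8 = 9.031 dB: L₁ = 73.2 − 9.031.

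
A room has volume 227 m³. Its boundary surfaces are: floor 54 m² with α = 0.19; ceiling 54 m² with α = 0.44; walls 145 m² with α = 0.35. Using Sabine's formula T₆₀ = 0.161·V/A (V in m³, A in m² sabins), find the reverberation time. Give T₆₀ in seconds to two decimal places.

0.43 s

Total absorption A = 54·0.19 + 54·0.44 + 145·0.35 = 84.77 m² sabins.
T₆₀ = 0.161 × 227 / 84.77 = 0.431 s.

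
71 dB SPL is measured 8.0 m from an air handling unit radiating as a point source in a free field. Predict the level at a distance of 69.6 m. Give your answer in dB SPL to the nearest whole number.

For a point source, L₂ = L₁ − 20·log₁₀(r₂/r₁).
L₂ = 71 − 20·log₁₀(69.6/8.0) = 71 − 18.790 = 52.21 dB SPL.

52 dB SPL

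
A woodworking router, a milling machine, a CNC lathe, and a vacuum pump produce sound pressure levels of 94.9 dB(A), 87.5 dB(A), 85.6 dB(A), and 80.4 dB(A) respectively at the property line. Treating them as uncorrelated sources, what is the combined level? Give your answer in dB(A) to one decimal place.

96.2 dB(A)

Incoherent sources combine by intensity addition: L_total = 10·log₁₀(Σ 10^(L_i/10)).
Σ 10^(L/10) = 10^(94.9/10) + 10^(87.5/10) + 10^(85.6/10) + 10^(80.4/10) = 4.125e+09.
L_total = 10·log₁₀(4.125e+09) = 96.15 dB(A).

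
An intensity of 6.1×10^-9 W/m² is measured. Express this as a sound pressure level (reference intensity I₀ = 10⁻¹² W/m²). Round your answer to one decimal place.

37.9 dB

L = 10·log₁₀(I/I₀) = 10·log₁₀(6.1×10^-9/10⁻¹²) = 10·log₁₀(6.1×10^3).
L = 10·(0.7853 + 3) = 37.85 dB.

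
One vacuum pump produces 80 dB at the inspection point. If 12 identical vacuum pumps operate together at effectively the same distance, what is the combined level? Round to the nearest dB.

With 12 equal, uncorrelated contributions the intensity is 12× that of one unit, giving a rise of 10·log₁₀ 12.
L_total = 80 + 10·log₁₀(12) = 80 + 10.792 = 90.79 dB.

91 dB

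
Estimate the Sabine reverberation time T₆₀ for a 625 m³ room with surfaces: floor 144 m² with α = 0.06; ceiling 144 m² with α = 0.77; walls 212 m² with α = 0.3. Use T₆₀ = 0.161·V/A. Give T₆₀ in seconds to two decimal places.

Total absorption A = 144·0.06 + 144·0.77 + 212·0.3 = 183.12 m² sabins.
T₆₀ = 0.161 × 625 / 183.12 = 0.550 s.

0.55 s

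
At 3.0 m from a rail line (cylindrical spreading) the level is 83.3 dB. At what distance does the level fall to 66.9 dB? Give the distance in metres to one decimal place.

For a line source L₁ − L₂ = 10·log₁₀(r₂/r₁), so r₂ = r₁·10^((L₁−L₂)/10).
r₂ = 3.0·10^((83.3−66.9)/10) = 3.0·10^(16.4/10) = 130.95 m.

131.0 m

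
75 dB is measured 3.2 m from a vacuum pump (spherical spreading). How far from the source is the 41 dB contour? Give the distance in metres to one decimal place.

160.4 m

Point-source spreading drops the level by 20·log₁₀(r₂/r₁); inverting, r₂/r₁ = 10^(ΔL/20).
r₂ = 3.2·10^((75−41)/20) = 3.2·10^(34.0/20) = 160.38 m.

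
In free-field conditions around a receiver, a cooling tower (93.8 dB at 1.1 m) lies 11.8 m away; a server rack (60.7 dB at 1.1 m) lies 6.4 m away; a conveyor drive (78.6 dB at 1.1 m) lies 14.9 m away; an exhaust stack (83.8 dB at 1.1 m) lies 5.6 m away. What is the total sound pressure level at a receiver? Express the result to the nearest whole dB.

75 dB

Propagate each source to the receiver with L = L_ref − 20·log₁₀(r/r_ref), then add intensities.
cooling tower: 93.8 − 20·log₁₀(11.8/1.1) = 93.8 − 20.61 = 73.19 dB.
server rack: 60.7 − 20·log₁₀(6.4/1.1) = 60.7 − 15.30 = 45.40 dB.
conveyor drive: 78.6 − 20·log₁₀(14.9/1.1) = 78.6 − 22.64 = 55.96 dB.
exhaust stack: 83.8 − 20·log₁₀(5.6/1.1) = 83.8 − 14.14 = 69.66 dB.
Σ 10^(L/10) = 3.053e+07 → L_total = 10·log₁₀(3.053e+07) = 74.85 dB.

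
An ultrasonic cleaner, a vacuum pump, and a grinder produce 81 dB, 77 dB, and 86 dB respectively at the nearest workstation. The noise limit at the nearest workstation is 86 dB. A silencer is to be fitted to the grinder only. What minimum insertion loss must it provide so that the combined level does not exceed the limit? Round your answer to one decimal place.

Everything except the grinder sums to 10^(81/10) + 10^(77/10) = 1.760e+08 in linear terms, 82.46 dB.
The limit corresponds to 10^(86/10) = 3.981e+08; subtracting the fixed part leaves 2.221e+08 for the grinder, i.e. 83.47 dB.
Required insertion loss = 86 − 83.47 = 2.53 dB.

2.5 dB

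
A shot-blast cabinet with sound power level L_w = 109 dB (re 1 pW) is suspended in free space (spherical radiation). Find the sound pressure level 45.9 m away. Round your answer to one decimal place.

64.8 dB

The power spreads over a sphere of area 4π·r², so L_p = L_w − 10·log₁₀(4π·r²).
4π·r² = 2.647e+04 m², 10·log₁₀ of that is 44.228 dB.
L_p = 109 − 44.228 = 64.77 dB.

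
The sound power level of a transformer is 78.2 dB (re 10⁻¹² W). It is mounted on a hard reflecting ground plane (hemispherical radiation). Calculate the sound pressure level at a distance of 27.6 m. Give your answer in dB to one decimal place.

41.4 dB

The power spreads over a hemisphere of area 2π·r², so L_p = L_w − 10·log₁₀(2π·r²).
2π·r² = 4786 m², 10·log₁₀ of that is 36.800 dB.
L_p = 78.2 − 36.800 = 41.40 dB.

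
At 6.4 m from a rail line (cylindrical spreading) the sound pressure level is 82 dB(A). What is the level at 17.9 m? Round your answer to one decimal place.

Cylindrical spreading from a line source gives a 10·log₁₀(r₂/r₁) drop.
L₂ = 82 − 10·log₁₀(17.9/6.4) = 82 − 4.467 = 77.53 dB(A).

77.5 dB(A)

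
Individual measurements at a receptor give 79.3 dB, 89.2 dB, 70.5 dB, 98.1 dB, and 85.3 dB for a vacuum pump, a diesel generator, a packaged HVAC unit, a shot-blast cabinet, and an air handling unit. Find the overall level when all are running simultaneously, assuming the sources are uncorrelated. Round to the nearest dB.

Incoherent sources combine by intensity addition: L_total = 10·log₁₀(Σ 10^(L_i/10)).
Σ 10^(L/10) = 10^(79.3/10) + 10^(89.2/10) + 10^(70.5/10) + 10^(98.1/10) + 10^(85.3/10) = 7.723e+09.
L_total = 10·log₁₀(7.723e+09) = 98.88 dB.

99 dB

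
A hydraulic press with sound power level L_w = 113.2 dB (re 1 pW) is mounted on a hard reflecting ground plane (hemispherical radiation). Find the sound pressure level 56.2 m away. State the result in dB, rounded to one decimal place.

The power spreads over a hemisphere of area 2π·r², so L_p = L_w − 10·log₁₀(2π·r²).
2π·r² = 1.985e+04 m², 10·log₁₀ of that is 42.977 dB.
L_p = 113.2 − 42.977 = 70.22 dB.

70.2 dB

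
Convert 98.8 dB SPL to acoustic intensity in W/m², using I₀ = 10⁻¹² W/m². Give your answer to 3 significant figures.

0.00759 W/m²

I = I₀·10^(L/10) = 10⁻¹² × 10^(98.8/10) = 10^(-2.120).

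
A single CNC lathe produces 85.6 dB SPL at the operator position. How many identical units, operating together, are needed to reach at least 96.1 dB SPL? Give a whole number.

12

Need L₁ + 10·log₁₀ N ≥ 96.1, i.e. log₁₀ N ≥ 1.05.
N ≥ 10^(10.5/10) = 11.220, so N = 12.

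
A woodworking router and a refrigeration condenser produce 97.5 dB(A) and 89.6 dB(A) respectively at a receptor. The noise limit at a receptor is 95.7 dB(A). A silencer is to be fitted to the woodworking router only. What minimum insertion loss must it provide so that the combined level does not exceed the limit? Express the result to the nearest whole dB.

Fixed contribution from the other source: Σ 10^(L/10) = 10^(89.6/10) = 9.120e+08 (89.60 dB(A)).
To meet 95.7 dB(A) overall, the treated woodworking router may contribute at most 10^(95.7/10) − 9.120e+08 = 2.803e+09, i.e. 94.48 dB(A).
Required insertion loss = 97.5 − 94.48 = 3.02 dB.

3 dB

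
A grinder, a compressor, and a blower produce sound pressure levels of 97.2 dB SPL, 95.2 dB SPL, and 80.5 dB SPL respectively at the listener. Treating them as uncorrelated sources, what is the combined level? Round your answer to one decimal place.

For uncorrelated sources the intensities add, so convert each level to linear form, sum, and take 10·log₁₀ of the total.
Σ 10^(L/10) = 10^(97.2/10) + 10^(95.2/10) + 10^(80.5/10) = 8.672e+09.
L_total = 10·log₁₀(8.672e+09) = 99.38 dB SPL.

99.4 dB SPL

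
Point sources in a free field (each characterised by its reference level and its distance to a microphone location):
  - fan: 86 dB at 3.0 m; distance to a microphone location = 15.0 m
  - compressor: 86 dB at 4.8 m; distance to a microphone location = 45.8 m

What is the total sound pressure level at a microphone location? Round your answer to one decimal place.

Apply inverse-square spreading to bring every level to the receiver, then sum 10^(L/10).
fan: 86 − 20·log₁₀(15.0/3.0) = 86 − 13.98 = 72.02 dB.
compressor: 86 − 20·log₁₀(45.8/4.8) = 86 − 19.59 = 66.41 dB.
Σ 10^(L/10) = 2.030e+07 → L_total = 10·log₁₀(2.030e+07) = 73.07 dB.

73.1 dB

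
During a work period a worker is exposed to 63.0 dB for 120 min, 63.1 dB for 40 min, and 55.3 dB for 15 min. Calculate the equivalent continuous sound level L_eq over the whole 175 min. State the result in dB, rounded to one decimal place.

L_eq = 10·log₁₀[(1/T)·Σ tᵢ·10^(Lᵢ/10)] with T = 175 min.
Σ tᵢ·10^(Lᵢ/10) = 120·10^(63.0/10) + 40·10^(63.1/10) + 15·10^(55.3/10) = 3.262e+08.
L_eq = 10·log₁₀(3.262e+08/175) = 62.70 dB.

62.7 dB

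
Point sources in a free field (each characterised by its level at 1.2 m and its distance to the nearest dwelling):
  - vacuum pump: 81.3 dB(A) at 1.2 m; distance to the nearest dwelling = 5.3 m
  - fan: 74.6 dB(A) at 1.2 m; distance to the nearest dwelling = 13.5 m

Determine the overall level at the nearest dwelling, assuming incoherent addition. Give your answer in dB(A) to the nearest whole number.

69 dB(A)

First find each source's level at the receiver (point-source: −20·log₁₀(r/r_ref)), then combine on an intensity basis.
vacuum pump: 81.3 − 20·log₁₀(5.3/1.2) = 81.3 − 12.90 = 68.40 dB(A).
fan: 74.6 − 20·log₁₀(13.5/1.2) = 74.6 − 21.02 = 53.58 dB(A).
Σ 10^(L/10) = 7.143e+06 → L_total = 10·log₁₀(7.143e+06) = 68.54 dB(A).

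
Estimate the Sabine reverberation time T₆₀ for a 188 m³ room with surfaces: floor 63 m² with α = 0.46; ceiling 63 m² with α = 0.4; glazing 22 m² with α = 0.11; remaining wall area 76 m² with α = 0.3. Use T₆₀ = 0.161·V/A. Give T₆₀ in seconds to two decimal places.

0.38 s

A = Σ Sᵢαᵢ = 63·0.46 + 63·0.4 + 22·0.11 + 76·0.3 = 79.40 m².
T₆₀ = 0.161·V/A = 0.161·188/79.40 = 0.381 s.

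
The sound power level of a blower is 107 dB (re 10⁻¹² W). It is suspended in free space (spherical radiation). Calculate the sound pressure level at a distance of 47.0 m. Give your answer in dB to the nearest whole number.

63 dB

L_p = L_w − 10·log₁₀(4π·r²) with r = 47.0 m.
4π·r² = 2.776e+04 m², 10·log₁₀ of that is 44.434 dB.
L_p = 107 − 44.434 = 62.57 dB.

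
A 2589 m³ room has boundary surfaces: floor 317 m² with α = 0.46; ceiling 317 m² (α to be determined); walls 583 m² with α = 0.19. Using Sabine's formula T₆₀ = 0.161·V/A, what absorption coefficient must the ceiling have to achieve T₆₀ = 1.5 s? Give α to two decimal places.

From T₆₀ = 0.161·V/A, the target T₆₀ = 1.5 s needs A = 0.161·2589/1.5 = 277.89 m².
Absorption from the other surfaces = 317·0.46 + 583·0.19 = 256.59 m², so the ceiling must supply 21.30 m² over 317 m².
α = 21.30/317 = 0.067.

0.07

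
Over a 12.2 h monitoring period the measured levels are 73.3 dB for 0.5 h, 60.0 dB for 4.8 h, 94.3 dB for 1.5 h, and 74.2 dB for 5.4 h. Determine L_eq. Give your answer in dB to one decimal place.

85.4 dB

The energy average is taken in the linear domain: L_eq = 10·log₁₀[(Σ tᵢ·10^(Lᵢ/10))/T], T = 12.2 h.
Σ tᵢ·10^(Lᵢ/10) = 0.5·10^(73.3/10) + 4.8·10^(60.0/10) + 1.5·10^(94.3/10) + 5.4·10^(74.2/10) = 4.195e+09.
L_eq = 10·log₁₀(4.195e+09/12.2) = 85.36 dB.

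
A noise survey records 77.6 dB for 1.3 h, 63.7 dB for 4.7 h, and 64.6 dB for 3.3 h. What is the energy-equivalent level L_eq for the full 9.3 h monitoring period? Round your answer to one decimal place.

L_eq = 10·log₁₀[(1/T)·Σ tᵢ·10^(Lᵢ/10)] with T = 9.3 h.
Σ tᵢ·10^(Lᵢ/10) = 1.3·10^(77.6/10) + 4.7·10^(63.7/10) + 3.3·10^(64.6/10) = 9.534e+07.
L_eq = 10·log₁₀(9.534e+07/9.3) = 70.11 dB.

70.1 dB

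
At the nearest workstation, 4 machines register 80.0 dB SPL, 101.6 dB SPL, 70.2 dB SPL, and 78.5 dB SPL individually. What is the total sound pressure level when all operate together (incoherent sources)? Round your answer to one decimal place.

Incoherent sources combine by intensity addition: L_total = 10·log₁₀(Σ 10^(L_i/10)).
Σ 10^(L/10) = 10^(80.0/10) + 10^(101.6/10) + 10^(70.2/10) + 10^(78.5/10) = 1.464e+10.
L_total = 10·log₁₀(1.464e+10) = 101.65 dB SPL.

101.7 dB SPL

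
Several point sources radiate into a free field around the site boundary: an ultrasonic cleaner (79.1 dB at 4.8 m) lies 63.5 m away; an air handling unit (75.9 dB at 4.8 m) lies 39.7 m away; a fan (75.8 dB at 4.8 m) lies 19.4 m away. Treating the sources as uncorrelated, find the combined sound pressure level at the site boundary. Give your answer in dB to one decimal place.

65.3 dB

First find each source's level at the receiver (point-source: −20·log₁₀(r/r_ref)), then combine on an intensity basis.
ultrasonic cleaner: 79.1 − 20·log₁₀(63.5/4.8) = 79.1 − 22.43 = 56.67 dB.
air handling unit: 75.9 − 20·log₁₀(39.7/4.8) = 75.9 − 18.35 = 57.55 dB.
fan: 75.8 − 20·log₁₀(19.4/4.8) = 75.8 − 12.13 = 63.67 dB.
Σ 10^(L/10) = 3.361e+06 → L_total = 10·log₁₀(3.361e+06) = 65.26 dB.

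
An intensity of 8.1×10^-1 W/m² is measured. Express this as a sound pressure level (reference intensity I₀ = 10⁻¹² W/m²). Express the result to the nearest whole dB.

119 dB

L = 10·log₁₀(I/I₀) = 10·log₁₀(8.1×10^-1/10⁻¹²) = 10·log₁₀(8.1×10^11).
L = 10·(0.9085 + 11) = 119.08 dB.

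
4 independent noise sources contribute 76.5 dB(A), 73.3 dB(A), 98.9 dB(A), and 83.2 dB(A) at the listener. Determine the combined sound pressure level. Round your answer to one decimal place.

99.1 dB(A)

For uncorrelated sources the intensities add, so convert each level to linear form, sum, and take 10·log₁₀ of the total.
Σ 10^(L/10) = 10^(76.5/10) + 10^(73.3/10) + 10^(98.9/10) + 10^(83.2/10) = 8.037e+09.
L_total = 10·log₁₀(8.037e+09) = 99.05 dB(A).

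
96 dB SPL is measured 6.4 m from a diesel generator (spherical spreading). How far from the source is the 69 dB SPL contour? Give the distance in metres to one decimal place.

143.3 m

For a point source L₁ − L₂ = 20·log₁₀(r₂/r₁), so r₂ = r₁·10^((L₁−L₂)/20).
r₂ = 6.4·10^((96−69)/20) = 6.4·10^(27.0/20) = 143.28 m.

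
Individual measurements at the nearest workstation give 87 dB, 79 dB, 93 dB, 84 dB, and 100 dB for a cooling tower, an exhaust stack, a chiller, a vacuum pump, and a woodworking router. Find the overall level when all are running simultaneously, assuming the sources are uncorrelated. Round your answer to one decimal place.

101.1 dB

For uncorrelated sources the intensities add, so convert each level to linear form, sum, and take 10·log₁₀ of the total.
Σ 10^(L/10) = 10^(87/10) + 10^(79/10) + 10^(93/10) + 10^(84/10) + 10^(100/10) = 1.283e+10.
L_total = 10·log₁₀(1.283e+10) = 101.08 dB.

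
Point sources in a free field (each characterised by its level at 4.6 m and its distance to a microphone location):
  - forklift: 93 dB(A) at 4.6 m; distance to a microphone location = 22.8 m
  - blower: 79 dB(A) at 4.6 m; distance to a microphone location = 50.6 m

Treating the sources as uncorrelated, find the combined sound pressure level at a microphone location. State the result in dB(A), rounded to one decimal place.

Apply inverse-square spreading to bring every level to the receiver, then sum 10^(L/10).
forklift: 93 − 20·log₁₀(22.8/4.6) = 93 − 13.90 = 79.10 dB(A).
blower: 79 − 20·log₁₀(50.6/4.6) = 79 − 20.83 = 58.17 dB(A).
Σ 10^(L/10) = 8.187e+07 → L_total = 10·log₁₀(8.187e+07) = 79.13 dB(A).

79.1 dB(A)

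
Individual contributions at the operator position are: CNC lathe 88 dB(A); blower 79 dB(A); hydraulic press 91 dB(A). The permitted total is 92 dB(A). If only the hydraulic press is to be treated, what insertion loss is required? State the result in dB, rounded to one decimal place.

Fixed contribution from the other sources: Σ 10^(L/10) = 10^(88/10) + 10^(79/10) = 7.104e+08 (88.51 dB(A)).
To meet 92 dB(A) overall, the treated hydraulic press may contribute at most 10^(92/10) − 7.104e+08 = 8.745e+08, i.e. 89.42 dB(A).
So the hydraulic press must be reduced from 91 to 89.42 dB(A): IL = 1.58 dB.

1.6 dB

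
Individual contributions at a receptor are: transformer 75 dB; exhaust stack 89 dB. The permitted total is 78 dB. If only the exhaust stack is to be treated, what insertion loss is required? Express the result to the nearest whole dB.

14 dB

The untreated sources together contribute 10^(75/10) = 3.162e+07, i.e. 75.00 dB.
To meet 78 dB overall, the treated exhaust stack may contribute at most 10^(78/10) − 3.162e+07 = 3.147e+07, i.e. 74.98 dB.
Required insertion loss = 89 − 74.98 = 14.02 dB.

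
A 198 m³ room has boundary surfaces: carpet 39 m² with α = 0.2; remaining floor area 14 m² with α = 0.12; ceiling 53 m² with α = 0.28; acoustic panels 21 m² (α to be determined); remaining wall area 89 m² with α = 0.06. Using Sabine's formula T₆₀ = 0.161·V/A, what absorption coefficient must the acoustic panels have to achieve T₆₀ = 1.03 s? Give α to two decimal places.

Required total absorption A = 0.161·198/1.03 = 30.95 m².
Absorption from the other surfaces = 39·0.2 + 14·0.12 + 53·0.28 + 89·0.06 = 29.66 m², so the acoustic panels must supply 1.29 m² over 21 m².
α = 1.29/21 = 0.061.

0.06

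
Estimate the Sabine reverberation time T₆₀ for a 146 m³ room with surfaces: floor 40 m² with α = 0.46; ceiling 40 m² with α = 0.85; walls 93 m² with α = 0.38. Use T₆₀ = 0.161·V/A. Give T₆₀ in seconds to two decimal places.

0.27 s

Total absorption A = 40·0.46 + 40·0.85 + 93·0.38 = 87.74 m² sabins.
T₆₀ = 0.161 × 146 / 87.74 = 0.268 s.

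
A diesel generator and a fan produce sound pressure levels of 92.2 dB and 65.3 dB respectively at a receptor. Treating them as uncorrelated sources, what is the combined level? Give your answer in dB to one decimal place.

92.2 dB

For uncorrelated sources the intensities add, so convert each level to linear form, sum, and take 10·log₁₀ of the total.
Σ 10^(L/10) = 10^(92.2/10) + 10^(65.3/10) = 1.663e+09.
L_total = 10·log₁₀(1.663e+09) = 92.21 dB.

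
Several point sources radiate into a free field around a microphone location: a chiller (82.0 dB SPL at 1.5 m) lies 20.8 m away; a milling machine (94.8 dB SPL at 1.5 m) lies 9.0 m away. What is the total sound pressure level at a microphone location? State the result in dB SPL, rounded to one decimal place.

Propagate each source to the receiver with L = L_ref − 20·log₁₀(r/r_ref), then add intensities.
chiller: 82.0 − 20·log₁₀(20.8/1.5) = 82.0 − 22.84 = 59.16 dB SPL.
milling machine: 94.8 − 20·log₁₀(9.0/1.5) = 94.8 − 15.56 = 79.24 dB SPL.
Σ 10^(L/10) = 8.471e+07 → L_total = 10·log₁₀(8.471e+07) = 79.28 dB SPL.

79.3 dB SPL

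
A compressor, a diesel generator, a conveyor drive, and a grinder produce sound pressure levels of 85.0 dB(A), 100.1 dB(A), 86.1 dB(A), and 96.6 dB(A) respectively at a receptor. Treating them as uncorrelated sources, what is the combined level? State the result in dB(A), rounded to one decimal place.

Incoherent sources combine by intensity addition: L_total = 10·log₁₀(Σ 10^(L_i/10)).
Σ 10^(L/10) = 10^(85.0/10) + 10^(100.1/10) + 10^(86.1/10) + 10^(96.6/10) = 1.553e+10.
L_total = 10·log₁₀(1.553e+10) = 101.91 dB(A).

101.9 dB(A)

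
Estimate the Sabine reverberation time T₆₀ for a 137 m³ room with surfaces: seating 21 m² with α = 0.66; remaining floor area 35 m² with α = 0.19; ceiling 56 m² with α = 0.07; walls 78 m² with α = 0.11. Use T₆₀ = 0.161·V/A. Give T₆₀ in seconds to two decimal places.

Total absorption A = 21·0.66 + 35·0.19 + 56·0.07 + 78·0.11 = 33.01 m² sabins.
T₆₀ = 0.161 × 137 / 33.01 = 0.668 s.

0.67 s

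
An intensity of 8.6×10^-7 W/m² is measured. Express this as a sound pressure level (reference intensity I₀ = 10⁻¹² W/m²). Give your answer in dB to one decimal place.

I/I₀ = 8.6×10^-7/10⁻¹² = 8.6×10^5, and L = 10·log₁₀(I/I₀).
L = 10·(0.9345 + 5) = 59.34 dB.

59.3 dB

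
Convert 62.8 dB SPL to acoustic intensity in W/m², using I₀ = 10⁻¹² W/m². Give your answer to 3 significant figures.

1.91e-06 W/m²

L = 10·log₁₀(I/I₀) ⇒ I = I₀·10^(L/10) = 10⁻¹² × 10^6.28.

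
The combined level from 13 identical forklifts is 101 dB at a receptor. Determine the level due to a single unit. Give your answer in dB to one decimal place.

89.9 dB

For N identical incoherent sources L_total = L₁ + 10·log₁₀ N, so L₁ = 101 − 10·log₁₀(13) = 101 − 11.139.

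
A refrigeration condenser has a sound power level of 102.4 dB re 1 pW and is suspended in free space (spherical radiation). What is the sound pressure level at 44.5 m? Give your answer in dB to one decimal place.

58.4 dB

L_p = L_w − 10·log₁₀(4π·r²) with r = 44.5 m.
4π·r² = 2.488e+04 m², 10·log₁₀ of that is 43.959 dB.
L_p = 102.4 − 43.959 = 58.44 dB.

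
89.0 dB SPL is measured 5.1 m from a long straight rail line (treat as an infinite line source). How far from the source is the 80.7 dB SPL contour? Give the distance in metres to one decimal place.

The 8.3 dB drop corresponds to a distance ratio of 10^(8.3/10) for a line source.
r₂ = 5.1·10^((89.0−80.7)/10) = 5.1·10^(8.3/10) = 34.48 m.

34.5 m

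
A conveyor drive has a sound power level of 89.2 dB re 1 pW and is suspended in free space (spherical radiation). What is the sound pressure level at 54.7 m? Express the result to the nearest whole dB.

The power spreads over a sphere of area 4π·r², so L_p = L_w − 10·log₁₀(4π·r²).
4π·r² = 3.76e+04 m², 10·log₁₀ of that is 45.752 dB.
L_p = 89.2 − 45.752 = 43.45 dB.

43 dB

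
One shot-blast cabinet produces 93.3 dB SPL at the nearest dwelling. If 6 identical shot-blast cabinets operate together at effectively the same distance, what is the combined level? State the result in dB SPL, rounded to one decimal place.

101.1 dB SPL

N identical incoherent sources raise the level by 10·log₁₀ N.
L_total = 93.3 + 10·log₁₀(6) = 93.3 + 7.782 = 101.08 dB SPL.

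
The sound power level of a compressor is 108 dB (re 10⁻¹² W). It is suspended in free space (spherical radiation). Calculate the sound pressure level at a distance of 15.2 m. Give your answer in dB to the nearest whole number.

73 dB

L_p = L_w − 10·log₁₀(4π·r²) with r = 15.2 m.
4π·r² = 2903 m², 10·log₁₀ of that is 34.629 dB.
L_p = 108 − 34.629 = 73.37 dB.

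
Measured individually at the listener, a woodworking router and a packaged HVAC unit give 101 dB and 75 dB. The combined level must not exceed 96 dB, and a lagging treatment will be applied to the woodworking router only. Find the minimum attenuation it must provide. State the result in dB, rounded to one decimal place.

The untreated sources together contribute 10^(75/10) = 3.162e+07, i.e. 75.00 dB.
To meet 96 dB overall, the treated woodworking router may contribute at most 10^(96/10) − 3.162e+07 = 3.949e+09, i.e. 95.97 dB.
So the woodworking router must be reduced from 101 to 95.97 dB: IL = 5.03 dB.

5.0 dB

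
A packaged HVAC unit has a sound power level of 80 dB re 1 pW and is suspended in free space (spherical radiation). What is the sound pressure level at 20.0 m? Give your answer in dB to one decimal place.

43.0 dB

Free-field spherical radiation: L_p = L_w − 10·log₁₀(4π·r²), r = 20.0 m.
4π·r² = 5027 m², 10·log₁₀ of that is 37.013 dB.
L_p = 80 − 37.013 = 42.99 dB.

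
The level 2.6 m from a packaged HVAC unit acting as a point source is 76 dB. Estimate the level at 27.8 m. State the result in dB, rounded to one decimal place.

Spherical spreading from a point source gives a 20·log₁₀(r₂/r₁) drop.
L₂ = 76 − 20·log₁₀(27.8/2.6) = 76 − 20.581 = 55.42 dB.

55.4 dB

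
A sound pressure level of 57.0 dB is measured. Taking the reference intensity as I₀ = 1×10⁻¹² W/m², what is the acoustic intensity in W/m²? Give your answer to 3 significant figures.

I = I₀·10^(L/10) = 10⁻¹² × 10^(57.0/10) = 10^(-6.300).

5.01e-07 W/m²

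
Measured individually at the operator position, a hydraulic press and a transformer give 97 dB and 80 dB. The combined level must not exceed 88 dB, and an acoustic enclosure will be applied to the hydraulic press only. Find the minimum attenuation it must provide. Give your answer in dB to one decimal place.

9.7 dB

Fixed contribution from the other source: Σ 10^(L/10) = 10^(80/10) = 1.000e+08 (80.00 dB).
The limit corresponds to 10^(88/10) = 6.310e+08; subtracting the fixed part leaves 5.310e+08 for the hydraulic press, i.e. 87.25 dB.
Required insertion loss = 97 − 87.25 = 9.75 dB.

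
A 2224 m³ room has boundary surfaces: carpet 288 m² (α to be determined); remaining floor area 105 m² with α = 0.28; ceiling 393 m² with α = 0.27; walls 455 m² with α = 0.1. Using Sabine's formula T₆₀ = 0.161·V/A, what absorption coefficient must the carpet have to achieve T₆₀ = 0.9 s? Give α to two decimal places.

Required total absorption A = 0.161·2224/0.9 = 397.85 m².
Absorption from the other surfaces = 105·0.28 + 393·0.27 + 455·0.1 = 181.01 m², so the carpet must supply 216.84 m² over 288 m².
α = 216.84/288 = 0.753.

0.75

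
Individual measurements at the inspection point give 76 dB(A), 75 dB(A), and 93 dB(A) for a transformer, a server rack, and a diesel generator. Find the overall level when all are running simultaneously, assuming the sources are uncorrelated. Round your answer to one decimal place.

For uncorrelated sources the intensities add, so convert each level to linear form, sum, and take 10·log₁₀ of the total.
Σ 10^(L/10) = 10^(76/10) + 10^(75/10) + 10^(93/10) = 2.067e+09.
L_total = 10·log₁₀(2.067e+09) = 93.15 dB(A).

93.2 dB(A)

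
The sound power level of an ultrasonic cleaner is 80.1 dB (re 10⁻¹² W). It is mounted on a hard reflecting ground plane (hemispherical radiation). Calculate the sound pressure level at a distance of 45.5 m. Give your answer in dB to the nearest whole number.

L_p = L_w − 10·log₁₀(2π·r²) with r = 45.5 m.
2π·r² = 1.301e+04 m², 10·log₁₀ of that is 41.142 dB.
L_p = 80.1 − 41.142 = 38.96 dB.

39 dB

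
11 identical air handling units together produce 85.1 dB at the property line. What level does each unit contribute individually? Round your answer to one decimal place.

Dividing the total intensity by 11 lowers the level by 10·log₁₀ 11 = 10.414 dB: L₁ = 85.1 − 10.414.

74.7 dB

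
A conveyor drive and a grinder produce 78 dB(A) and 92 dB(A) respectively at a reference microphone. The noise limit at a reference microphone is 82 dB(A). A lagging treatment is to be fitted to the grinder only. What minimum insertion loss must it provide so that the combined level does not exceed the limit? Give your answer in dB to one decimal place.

12.2 dB

Fixed contribution from the other source: Σ 10^(L/10) = 10^(78/10) = 6.310e+07 (78.00 dB(A)).
The limit corresponds to 10^(82/10) = 1.585e+08; subtracting the fixed part leaves 9.539e+07 for the grinder, i.e. 79.80 dB(A).
So the grinder must be reduced from 92 to 79.80 dB(A): IL = 12.20 dB.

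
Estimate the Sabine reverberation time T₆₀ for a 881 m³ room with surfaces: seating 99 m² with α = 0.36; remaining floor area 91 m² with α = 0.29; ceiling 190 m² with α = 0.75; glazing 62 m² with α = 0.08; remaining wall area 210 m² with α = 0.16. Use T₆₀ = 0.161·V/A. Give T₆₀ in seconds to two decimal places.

0.58 s

Summing Sᵢαᵢ: 99·0.36 + 91·0.29 + 190·0.75 + 62·0.08 + 210·0.16 = 243.09 m².
T₆₀ = 0.161 × 881 / 243.09 = 0.583 s.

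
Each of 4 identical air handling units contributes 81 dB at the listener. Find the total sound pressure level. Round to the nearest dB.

87 dB

N identical incoherent sources raise the level by 10·log₁₀ N.
L_total = 81 + 10·log₁₀(4) = 81 + 6.021 = 87.02 dB.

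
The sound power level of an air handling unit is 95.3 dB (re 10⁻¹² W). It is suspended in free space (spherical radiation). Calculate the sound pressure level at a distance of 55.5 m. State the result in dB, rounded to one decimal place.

Free-field spherical radiation: L_p = L_w − 10·log₁₀(4π·r²), r = 55.5 m.
4π·r² = 3.871e+04 m², 10·log₁₀ of that is 45.878 dB.
L_p = 95.3 − 45.878 = 49.42 dB.

49.4 dB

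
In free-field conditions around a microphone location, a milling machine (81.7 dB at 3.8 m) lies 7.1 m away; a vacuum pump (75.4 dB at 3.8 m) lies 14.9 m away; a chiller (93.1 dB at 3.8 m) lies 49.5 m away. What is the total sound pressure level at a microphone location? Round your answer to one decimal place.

77.5 dB

Apply inverse-square spreading to bring every level to the receiver, then sum 10^(L/10).
milling machine: 81.7 − 20·log₁₀(7.1/3.8) = 81.7 − 5.43 = 76.27 dB.
vacuum pump: 75.4 − 20·log₁₀(14.9/3.8) = 75.4 − 11.87 = 63.53 dB.
chiller: 93.1 − 20·log₁₀(49.5/3.8) = 93.1 − 22.30 = 70.80 dB.
Σ 10^(L/10) = 5.666e+07 → L_total = 10·log₁₀(5.666e+07) = 77.53 dB.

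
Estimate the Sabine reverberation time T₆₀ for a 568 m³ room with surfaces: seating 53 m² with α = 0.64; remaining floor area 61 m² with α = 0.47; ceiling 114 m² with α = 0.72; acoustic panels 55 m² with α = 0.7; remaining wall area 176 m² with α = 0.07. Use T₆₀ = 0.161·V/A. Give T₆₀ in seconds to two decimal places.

A = Σ Sᵢαᵢ = 53·0.64 + 61·0.47 + 114·0.72 + 55·0.7 + 176·0.07 = 195.49 m².
T₆₀ = 0.161 × 568 / 195.49 = 0.468 s.

0.47 s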